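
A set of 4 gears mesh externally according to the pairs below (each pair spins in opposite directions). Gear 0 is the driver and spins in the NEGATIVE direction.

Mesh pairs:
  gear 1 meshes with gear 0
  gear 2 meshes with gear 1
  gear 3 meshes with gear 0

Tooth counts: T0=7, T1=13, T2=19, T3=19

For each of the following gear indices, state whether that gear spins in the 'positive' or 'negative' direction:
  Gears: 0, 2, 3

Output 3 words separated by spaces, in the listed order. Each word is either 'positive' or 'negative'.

Answer: negative negative positive

Derivation:
Gear 0 (driver): negative (depth 0)
  gear 1: meshes with gear 0 -> depth 1 -> positive (opposite of gear 0)
  gear 2: meshes with gear 1 -> depth 2 -> negative (opposite of gear 1)
  gear 3: meshes with gear 0 -> depth 1 -> positive (opposite of gear 0)
Queried indices 0, 2, 3 -> negative, negative, positive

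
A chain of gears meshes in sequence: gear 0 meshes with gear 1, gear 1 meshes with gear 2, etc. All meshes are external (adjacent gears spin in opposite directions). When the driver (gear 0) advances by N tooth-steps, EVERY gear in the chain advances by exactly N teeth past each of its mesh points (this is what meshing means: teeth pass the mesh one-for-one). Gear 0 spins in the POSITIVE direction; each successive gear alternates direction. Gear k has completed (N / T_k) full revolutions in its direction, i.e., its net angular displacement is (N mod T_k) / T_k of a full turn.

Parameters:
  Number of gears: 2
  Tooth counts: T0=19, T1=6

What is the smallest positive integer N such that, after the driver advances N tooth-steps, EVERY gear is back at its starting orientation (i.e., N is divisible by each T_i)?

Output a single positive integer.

Answer: 114

Derivation:
Gear k returns to start when N is a multiple of T_k.
All gears at start simultaneously when N is a common multiple of [19, 6]; the smallest such N is lcm(19, 6).
Start: lcm = T0 = 19
Fold in T1=6: gcd(19, 6) = 1; lcm(19, 6) = 19 * 6 / 1 = 114 / 1 = 114
Full cycle length = 114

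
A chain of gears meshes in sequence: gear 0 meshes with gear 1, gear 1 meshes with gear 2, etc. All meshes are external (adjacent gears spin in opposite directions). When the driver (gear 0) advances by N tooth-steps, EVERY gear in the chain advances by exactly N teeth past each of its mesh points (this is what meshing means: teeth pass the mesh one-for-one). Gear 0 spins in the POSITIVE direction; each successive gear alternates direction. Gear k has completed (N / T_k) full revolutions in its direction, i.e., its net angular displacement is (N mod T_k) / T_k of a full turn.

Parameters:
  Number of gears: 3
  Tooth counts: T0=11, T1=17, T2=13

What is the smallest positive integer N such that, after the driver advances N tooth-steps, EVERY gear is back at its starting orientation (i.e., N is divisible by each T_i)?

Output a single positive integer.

Answer: 2431

Derivation:
Gear k returns to start when N is a multiple of T_k.
All gears at start simultaneously when N is a common multiple of [11, 17, 13]; the smallest such N is lcm(11, 17, 13).
Start: lcm = T0 = 11
Fold in T1=17: gcd(11, 17) = 1; lcm(11, 17) = 11 * 17 / 1 = 187 / 1 = 187
Fold in T2=13: gcd(187, 13) = 1; lcm(187, 13) = 187 * 13 / 1 = 2431 / 1 = 2431
Full cycle length = 2431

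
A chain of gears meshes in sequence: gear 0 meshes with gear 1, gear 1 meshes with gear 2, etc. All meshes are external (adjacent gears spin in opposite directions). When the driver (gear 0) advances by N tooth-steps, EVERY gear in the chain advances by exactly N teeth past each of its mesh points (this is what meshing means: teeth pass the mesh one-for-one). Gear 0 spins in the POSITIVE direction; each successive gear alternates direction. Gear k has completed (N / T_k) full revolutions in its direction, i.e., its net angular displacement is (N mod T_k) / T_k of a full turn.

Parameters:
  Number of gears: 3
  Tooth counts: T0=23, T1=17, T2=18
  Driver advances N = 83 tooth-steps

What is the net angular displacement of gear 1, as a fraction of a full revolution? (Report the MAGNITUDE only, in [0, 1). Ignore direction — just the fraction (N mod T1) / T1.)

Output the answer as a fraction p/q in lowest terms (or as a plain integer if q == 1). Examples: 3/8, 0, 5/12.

Answer: 15/17

Derivation:
Chain of 3 gears, tooth counts: [23, 17, 18]
  gear 0: T0=23, direction=positive, advance = 83 mod 23 = 14 teeth = 14/23 turn
  gear 1: T1=17, direction=negative, advance = 83 mod 17 = 15 teeth = 15/17 turn
  gear 2: T2=18, direction=positive, advance = 83 mod 18 = 11 teeth = 11/18 turn
Gear 1: 83 mod 17 = 15
Fraction = 15 / 17 = 15/17 (gcd(15,17)=1) = 15/17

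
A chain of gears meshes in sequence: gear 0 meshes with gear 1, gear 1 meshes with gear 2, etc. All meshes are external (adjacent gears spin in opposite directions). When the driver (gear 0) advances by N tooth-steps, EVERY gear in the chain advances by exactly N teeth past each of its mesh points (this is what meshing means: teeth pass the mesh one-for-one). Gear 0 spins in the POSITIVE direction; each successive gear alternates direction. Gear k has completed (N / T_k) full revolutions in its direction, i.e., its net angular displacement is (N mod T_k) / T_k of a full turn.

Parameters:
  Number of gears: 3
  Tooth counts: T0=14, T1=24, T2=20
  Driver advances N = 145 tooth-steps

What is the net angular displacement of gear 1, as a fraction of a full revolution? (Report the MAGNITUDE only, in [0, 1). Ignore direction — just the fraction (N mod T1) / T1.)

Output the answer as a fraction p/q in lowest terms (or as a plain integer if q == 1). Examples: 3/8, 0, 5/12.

Chain of 3 gears, tooth counts: [14, 24, 20]
  gear 0: T0=14, direction=positive, advance = 145 mod 14 = 5 teeth = 5/14 turn
  gear 1: T1=24, direction=negative, advance = 145 mod 24 = 1 teeth = 1/24 turn
  gear 2: T2=20, direction=positive, advance = 145 mod 20 = 5 teeth = 5/20 turn
Gear 1: 145 mod 24 = 1
Fraction = 1 / 24 = 1/24 (gcd(1,24)=1) = 1/24

Answer: 1/24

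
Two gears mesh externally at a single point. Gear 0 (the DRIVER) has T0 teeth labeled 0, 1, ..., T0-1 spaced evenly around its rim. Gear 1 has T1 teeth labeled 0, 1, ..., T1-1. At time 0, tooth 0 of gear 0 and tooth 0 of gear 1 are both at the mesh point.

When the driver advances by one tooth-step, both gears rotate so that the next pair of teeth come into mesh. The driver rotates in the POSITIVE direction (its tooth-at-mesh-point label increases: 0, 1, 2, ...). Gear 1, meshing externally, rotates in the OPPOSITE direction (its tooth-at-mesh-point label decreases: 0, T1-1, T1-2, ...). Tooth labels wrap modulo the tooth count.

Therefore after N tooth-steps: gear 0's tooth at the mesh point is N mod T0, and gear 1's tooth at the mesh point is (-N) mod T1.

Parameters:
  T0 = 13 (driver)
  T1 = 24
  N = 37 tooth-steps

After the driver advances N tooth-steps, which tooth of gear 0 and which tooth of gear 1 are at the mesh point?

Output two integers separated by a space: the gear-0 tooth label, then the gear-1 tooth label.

Answer: 11 11

Derivation:
Gear 0 (driver, T0=13): tooth at mesh = N mod T0
  37 = 2 * 13 + 11, so 37 mod 13 = 11
  gear 0 tooth = 11
Gear 1 (driven, T1=24): tooth at mesh = (-N) mod T1
  37 = 1 * 24 + 13, so 37 mod 24 = 13
  (-37) mod 24 = (-13) mod 24 = 24 - 13 = 11
Mesh after 37 steps: gear-0 tooth 11 meets gear-1 tooth 11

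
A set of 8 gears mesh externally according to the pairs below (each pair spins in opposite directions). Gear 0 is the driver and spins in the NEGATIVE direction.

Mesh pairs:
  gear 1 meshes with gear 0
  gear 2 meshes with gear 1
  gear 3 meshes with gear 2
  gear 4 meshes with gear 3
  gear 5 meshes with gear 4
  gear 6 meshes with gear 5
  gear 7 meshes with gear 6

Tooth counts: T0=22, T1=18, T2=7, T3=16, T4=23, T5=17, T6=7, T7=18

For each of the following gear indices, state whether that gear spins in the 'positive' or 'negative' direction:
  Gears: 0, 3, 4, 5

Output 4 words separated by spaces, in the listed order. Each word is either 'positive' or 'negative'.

Answer: negative positive negative positive

Derivation:
Gear 0 (driver): negative (depth 0)
  gear 1: meshes with gear 0 -> depth 1 -> positive (opposite of gear 0)
  gear 2: meshes with gear 1 -> depth 2 -> negative (opposite of gear 1)
  gear 3: meshes with gear 2 -> depth 3 -> positive (opposite of gear 2)
  gear 4: meshes with gear 3 -> depth 4 -> negative (opposite of gear 3)
  gear 5: meshes with gear 4 -> depth 5 -> positive (opposite of gear 4)
  gear 6: meshes with gear 5 -> depth 6 -> negative (opposite of gear 5)
  gear 7: meshes with gear 6 -> depth 7 -> positive (opposite of gear 6)
Queried indices 0, 3, 4, 5 -> negative, positive, negative, positive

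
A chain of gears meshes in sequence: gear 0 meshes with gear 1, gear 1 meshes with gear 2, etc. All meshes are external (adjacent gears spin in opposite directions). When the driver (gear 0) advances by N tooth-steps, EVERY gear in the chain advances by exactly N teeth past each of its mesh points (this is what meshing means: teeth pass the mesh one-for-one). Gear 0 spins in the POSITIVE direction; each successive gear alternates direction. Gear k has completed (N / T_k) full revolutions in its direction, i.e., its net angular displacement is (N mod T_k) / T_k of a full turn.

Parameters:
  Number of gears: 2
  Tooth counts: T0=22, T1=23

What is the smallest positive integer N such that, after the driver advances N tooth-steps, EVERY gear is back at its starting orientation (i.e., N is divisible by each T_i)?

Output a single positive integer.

Answer: 506

Derivation:
Gear k returns to start when N is a multiple of T_k.
All gears at start simultaneously when N is a common multiple of [22, 23]; the smallest such N is lcm(22, 23).
Start: lcm = T0 = 22
Fold in T1=23: gcd(22, 23) = 1; lcm(22, 23) = 22 * 23 / 1 = 506 / 1 = 506
Full cycle length = 506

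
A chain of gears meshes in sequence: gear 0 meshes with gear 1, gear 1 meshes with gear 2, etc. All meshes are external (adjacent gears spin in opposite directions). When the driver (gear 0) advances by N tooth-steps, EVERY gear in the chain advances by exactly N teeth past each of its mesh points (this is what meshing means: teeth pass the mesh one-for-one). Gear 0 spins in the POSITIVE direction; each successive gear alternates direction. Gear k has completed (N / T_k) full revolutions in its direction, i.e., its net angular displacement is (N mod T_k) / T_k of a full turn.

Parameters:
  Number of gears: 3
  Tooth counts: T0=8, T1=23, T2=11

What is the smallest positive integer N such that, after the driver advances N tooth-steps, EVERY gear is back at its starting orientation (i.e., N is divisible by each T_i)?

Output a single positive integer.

Gear k returns to start when N is a multiple of T_k.
All gears at start simultaneously when N is a common multiple of [8, 23, 11]; the smallest such N is lcm(8, 23, 11).
Start: lcm = T0 = 8
Fold in T1=23: gcd(8, 23) = 1; lcm(8, 23) = 8 * 23 / 1 = 184 / 1 = 184
Fold in T2=11: gcd(184, 11) = 1; lcm(184, 11) = 184 * 11 / 1 = 2024 / 1 = 2024
Full cycle length = 2024

Answer: 2024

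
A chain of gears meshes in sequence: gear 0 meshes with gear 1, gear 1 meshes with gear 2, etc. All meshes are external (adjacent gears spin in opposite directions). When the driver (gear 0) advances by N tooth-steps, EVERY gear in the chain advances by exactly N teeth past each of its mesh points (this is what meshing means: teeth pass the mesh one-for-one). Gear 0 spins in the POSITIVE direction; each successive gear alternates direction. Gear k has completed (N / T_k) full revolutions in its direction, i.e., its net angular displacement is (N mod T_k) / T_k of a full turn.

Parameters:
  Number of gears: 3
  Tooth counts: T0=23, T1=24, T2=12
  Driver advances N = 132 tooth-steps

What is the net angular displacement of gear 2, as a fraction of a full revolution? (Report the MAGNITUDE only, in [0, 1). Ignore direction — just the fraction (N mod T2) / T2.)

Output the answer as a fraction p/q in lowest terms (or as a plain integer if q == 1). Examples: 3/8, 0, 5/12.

Answer: 0

Derivation:
Chain of 3 gears, tooth counts: [23, 24, 12]
  gear 0: T0=23, direction=positive, advance = 132 mod 23 = 17 teeth = 17/23 turn
  gear 1: T1=24, direction=negative, advance = 132 mod 24 = 12 teeth = 12/24 turn
  gear 2: T2=12, direction=positive, advance = 132 mod 12 = 0 teeth = 0/12 turn
Gear 2: 132 mod 12 = 0
Fraction = 0 / 12 = 0/1 (gcd(0,12)=12) = 0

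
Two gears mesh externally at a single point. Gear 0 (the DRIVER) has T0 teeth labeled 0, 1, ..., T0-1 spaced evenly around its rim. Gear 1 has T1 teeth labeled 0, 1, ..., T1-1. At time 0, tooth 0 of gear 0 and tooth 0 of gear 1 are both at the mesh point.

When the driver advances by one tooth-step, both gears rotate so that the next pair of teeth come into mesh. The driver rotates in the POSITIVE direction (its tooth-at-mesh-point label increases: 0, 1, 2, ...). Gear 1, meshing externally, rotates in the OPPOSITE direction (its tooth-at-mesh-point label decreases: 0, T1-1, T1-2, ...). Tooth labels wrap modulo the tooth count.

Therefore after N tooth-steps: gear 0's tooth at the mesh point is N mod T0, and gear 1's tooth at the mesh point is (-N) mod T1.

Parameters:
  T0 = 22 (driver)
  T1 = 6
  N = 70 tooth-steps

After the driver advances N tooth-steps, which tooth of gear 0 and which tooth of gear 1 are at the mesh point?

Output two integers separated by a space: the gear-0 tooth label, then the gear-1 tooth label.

Gear 0 (driver, T0=22): tooth at mesh = N mod T0
  70 = 3 * 22 + 4, so 70 mod 22 = 4
  gear 0 tooth = 4
Gear 1 (driven, T1=6): tooth at mesh = (-N) mod T1
  70 = 11 * 6 + 4, so 70 mod 6 = 4
  (-70) mod 6 = (-4) mod 6 = 6 - 4 = 2
Mesh after 70 steps: gear-0 tooth 4 meets gear-1 tooth 2

Answer: 4 2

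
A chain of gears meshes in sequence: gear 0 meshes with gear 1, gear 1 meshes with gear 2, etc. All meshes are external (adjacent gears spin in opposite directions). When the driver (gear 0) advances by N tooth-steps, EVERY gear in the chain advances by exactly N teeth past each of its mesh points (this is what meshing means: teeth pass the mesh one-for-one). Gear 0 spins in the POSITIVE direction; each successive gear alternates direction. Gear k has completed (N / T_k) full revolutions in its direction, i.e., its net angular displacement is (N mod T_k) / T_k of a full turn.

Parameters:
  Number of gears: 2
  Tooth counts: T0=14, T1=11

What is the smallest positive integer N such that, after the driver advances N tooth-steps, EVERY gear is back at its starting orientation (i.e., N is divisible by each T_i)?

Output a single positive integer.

Answer: 154

Derivation:
Gear k returns to start when N is a multiple of T_k.
All gears at start simultaneously when N is a common multiple of [14, 11]; the smallest such N is lcm(14, 11).
Start: lcm = T0 = 14
Fold in T1=11: gcd(14, 11) = 1; lcm(14, 11) = 14 * 11 / 1 = 154 / 1 = 154
Full cycle length = 154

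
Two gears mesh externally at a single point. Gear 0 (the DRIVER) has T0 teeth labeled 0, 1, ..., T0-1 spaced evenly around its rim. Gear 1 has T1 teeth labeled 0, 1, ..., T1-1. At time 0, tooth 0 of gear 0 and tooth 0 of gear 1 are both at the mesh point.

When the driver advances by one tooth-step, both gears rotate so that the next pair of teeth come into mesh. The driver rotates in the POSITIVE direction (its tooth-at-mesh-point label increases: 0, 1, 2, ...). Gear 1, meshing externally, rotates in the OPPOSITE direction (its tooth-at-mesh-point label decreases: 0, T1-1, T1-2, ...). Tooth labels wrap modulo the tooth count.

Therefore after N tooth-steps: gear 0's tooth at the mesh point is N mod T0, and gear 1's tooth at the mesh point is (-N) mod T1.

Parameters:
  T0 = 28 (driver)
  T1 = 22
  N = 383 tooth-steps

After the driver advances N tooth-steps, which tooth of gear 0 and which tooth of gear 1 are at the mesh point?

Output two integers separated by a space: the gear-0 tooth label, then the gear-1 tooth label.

Answer: 19 13

Derivation:
Gear 0 (driver, T0=28): tooth at mesh = N mod T0
  383 = 13 * 28 + 19, so 383 mod 28 = 19
  gear 0 tooth = 19
Gear 1 (driven, T1=22): tooth at mesh = (-N) mod T1
  383 = 17 * 22 + 9, so 383 mod 22 = 9
  (-383) mod 22 = (-9) mod 22 = 22 - 9 = 13
Mesh after 383 steps: gear-0 tooth 19 meets gear-1 tooth 13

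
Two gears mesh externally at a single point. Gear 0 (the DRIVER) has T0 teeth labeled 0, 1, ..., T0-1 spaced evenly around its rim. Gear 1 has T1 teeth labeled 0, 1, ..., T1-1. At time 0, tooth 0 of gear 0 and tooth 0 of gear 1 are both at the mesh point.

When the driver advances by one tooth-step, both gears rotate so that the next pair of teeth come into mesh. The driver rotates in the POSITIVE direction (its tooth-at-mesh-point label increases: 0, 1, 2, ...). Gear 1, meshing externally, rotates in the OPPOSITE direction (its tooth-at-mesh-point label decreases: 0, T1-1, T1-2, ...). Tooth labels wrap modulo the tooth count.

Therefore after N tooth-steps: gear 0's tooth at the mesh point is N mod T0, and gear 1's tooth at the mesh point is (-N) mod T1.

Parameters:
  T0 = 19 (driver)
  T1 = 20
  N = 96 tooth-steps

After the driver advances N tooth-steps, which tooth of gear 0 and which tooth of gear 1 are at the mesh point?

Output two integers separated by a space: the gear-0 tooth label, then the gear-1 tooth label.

Gear 0 (driver, T0=19): tooth at mesh = N mod T0
  96 = 5 * 19 + 1, so 96 mod 19 = 1
  gear 0 tooth = 1
Gear 1 (driven, T1=20): tooth at mesh = (-N) mod T1
  96 = 4 * 20 + 16, so 96 mod 20 = 16
  (-96) mod 20 = (-16) mod 20 = 20 - 16 = 4
Mesh after 96 steps: gear-0 tooth 1 meets gear-1 tooth 4

Answer: 1 4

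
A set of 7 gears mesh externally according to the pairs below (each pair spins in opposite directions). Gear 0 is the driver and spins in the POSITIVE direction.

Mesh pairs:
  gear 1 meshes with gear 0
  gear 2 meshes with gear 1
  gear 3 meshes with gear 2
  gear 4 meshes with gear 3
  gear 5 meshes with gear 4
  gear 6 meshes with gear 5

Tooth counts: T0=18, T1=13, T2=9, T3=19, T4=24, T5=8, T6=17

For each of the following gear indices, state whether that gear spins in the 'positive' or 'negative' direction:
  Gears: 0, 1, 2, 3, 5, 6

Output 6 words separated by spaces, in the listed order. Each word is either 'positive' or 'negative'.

Answer: positive negative positive negative negative positive

Derivation:
Gear 0 (driver): positive (depth 0)
  gear 1: meshes with gear 0 -> depth 1 -> negative (opposite of gear 0)
  gear 2: meshes with gear 1 -> depth 2 -> positive (opposite of gear 1)
  gear 3: meshes with gear 2 -> depth 3 -> negative (opposite of gear 2)
  gear 4: meshes with gear 3 -> depth 4 -> positive (opposite of gear 3)
  gear 5: meshes with gear 4 -> depth 5 -> negative (opposite of gear 4)
  gear 6: meshes with gear 5 -> depth 6 -> positive (opposite of gear 5)
Queried indices 0, 1, 2, 3, 5, 6 -> positive, negative, positive, negative, negative, positive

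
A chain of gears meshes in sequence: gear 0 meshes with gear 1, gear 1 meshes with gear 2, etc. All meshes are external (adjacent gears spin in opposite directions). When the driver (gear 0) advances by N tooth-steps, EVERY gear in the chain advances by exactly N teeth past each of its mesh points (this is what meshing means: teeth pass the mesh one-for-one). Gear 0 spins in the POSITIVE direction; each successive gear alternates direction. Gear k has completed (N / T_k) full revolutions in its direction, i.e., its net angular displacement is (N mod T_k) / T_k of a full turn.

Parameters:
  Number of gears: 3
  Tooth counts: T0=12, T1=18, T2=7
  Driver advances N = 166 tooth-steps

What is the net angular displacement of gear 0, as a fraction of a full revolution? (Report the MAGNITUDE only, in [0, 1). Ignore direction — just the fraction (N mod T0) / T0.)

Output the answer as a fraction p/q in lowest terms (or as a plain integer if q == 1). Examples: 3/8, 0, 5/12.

Answer: 5/6

Derivation:
Chain of 3 gears, tooth counts: [12, 18, 7]
  gear 0: T0=12, direction=positive, advance = 166 mod 12 = 10 teeth = 10/12 turn
  gear 1: T1=18, direction=negative, advance = 166 mod 18 = 4 teeth = 4/18 turn
  gear 2: T2=7, direction=positive, advance = 166 mod 7 = 5 teeth = 5/7 turn
Gear 0: 166 mod 12 = 10
Fraction = 10 / 12 = 5/6 (gcd(10,12)=2) = 5/6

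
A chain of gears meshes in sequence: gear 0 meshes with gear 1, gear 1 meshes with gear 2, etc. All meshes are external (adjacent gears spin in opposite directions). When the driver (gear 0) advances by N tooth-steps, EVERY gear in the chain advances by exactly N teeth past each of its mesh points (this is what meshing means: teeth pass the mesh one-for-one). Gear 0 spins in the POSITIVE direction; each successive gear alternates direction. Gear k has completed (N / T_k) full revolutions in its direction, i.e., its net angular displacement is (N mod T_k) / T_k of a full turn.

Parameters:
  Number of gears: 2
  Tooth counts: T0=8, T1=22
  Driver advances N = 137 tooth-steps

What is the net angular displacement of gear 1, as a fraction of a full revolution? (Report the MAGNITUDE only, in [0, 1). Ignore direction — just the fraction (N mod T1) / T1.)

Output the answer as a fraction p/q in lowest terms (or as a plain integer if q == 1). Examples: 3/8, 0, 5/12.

Chain of 2 gears, tooth counts: [8, 22]
  gear 0: T0=8, direction=positive, advance = 137 mod 8 = 1 teeth = 1/8 turn
  gear 1: T1=22, direction=negative, advance = 137 mod 22 = 5 teeth = 5/22 turn
Gear 1: 137 mod 22 = 5
Fraction = 5 / 22 = 5/22 (gcd(5,22)=1) = 5/22

Answer: 5/22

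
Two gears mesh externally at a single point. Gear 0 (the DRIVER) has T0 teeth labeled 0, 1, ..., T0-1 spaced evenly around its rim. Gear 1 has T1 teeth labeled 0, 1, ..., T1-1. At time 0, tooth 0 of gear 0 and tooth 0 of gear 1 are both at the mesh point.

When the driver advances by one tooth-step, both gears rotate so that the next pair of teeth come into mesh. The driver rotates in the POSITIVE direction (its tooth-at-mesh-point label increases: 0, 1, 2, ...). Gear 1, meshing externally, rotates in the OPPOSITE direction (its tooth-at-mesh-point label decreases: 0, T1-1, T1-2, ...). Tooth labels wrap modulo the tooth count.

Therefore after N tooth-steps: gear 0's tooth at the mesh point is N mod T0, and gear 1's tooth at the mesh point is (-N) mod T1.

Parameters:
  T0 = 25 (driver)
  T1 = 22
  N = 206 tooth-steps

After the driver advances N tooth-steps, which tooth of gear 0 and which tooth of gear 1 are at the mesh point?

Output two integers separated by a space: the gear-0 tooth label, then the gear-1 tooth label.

Gear 0 (driver, T0=25): tooth at mesh = N mod T0
  206 = 8 * 25 + 6, so 206 mod 25 = 6
  gear 0 tooth = 6
Gear 1 (driven, T1=22): tooth at mesh = (-N) mod T1
  206 = 9 * 22 + 8, so 206 mod 22 = 8
  (-206) mod 22 = (-8) mod 22 = 22 - 8 = 14
Mesh after 206 steps: gear-0 tooth 6 meets gear-1 tooth 14

Answer: 6 14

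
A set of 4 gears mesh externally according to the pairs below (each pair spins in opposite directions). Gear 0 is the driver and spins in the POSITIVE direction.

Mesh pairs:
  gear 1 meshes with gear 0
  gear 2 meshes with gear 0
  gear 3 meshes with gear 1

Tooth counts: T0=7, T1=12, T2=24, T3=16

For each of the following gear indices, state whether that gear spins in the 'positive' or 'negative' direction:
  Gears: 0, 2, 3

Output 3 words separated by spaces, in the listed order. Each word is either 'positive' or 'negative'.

Answer: positive negative positive

Derivation:
Gear 0 (driver): positive (depth 0)
  gear 1: meshes with gear 0 -> depth 1 -> negative (opposite of gear 0)
  gear 2: meshes with gear 0 -> depth 1 -> negative (opposite of gear 0)
  gear 3: meshes with gear 1 -> depth 2 -> positive (opposite of gear 1)
Queried indices 0, 2, 3 -> positive, negative, positive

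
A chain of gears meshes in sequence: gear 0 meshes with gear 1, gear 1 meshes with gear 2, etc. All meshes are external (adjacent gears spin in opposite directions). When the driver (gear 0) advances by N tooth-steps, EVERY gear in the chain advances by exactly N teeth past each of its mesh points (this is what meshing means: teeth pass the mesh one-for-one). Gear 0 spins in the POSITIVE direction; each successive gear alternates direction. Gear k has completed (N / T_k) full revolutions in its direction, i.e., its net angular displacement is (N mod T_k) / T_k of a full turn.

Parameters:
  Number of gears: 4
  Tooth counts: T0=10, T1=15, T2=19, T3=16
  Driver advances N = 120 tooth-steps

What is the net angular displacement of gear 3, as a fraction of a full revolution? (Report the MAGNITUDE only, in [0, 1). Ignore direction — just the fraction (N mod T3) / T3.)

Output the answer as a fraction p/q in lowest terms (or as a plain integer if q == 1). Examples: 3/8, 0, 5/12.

Chain of 4 gears, tooth counts: [10, 15, 19, 16]
  gear 0: T0=10, direction=positive, advance = 120 mod 10 = 0 teeth = 0/10 turn
  gear 1: T1=15, direction=negative, advance = 120 mod 15 = 0 teeth = 0/15 turn
  gear 2: T2=19, direction=positive, advance = 120 mod 19 = 6 teeth = 6/19 turn
  gear 3: T3=16, direction=negative, advance = 120 mod 16 = 8 teeth = 8/16 turn
Gear 3: 120 mod 16 = 8
Fraction = 8 / 16 = 1/2 (gcd(8,16)=8) = 1/2

Answer: 1/2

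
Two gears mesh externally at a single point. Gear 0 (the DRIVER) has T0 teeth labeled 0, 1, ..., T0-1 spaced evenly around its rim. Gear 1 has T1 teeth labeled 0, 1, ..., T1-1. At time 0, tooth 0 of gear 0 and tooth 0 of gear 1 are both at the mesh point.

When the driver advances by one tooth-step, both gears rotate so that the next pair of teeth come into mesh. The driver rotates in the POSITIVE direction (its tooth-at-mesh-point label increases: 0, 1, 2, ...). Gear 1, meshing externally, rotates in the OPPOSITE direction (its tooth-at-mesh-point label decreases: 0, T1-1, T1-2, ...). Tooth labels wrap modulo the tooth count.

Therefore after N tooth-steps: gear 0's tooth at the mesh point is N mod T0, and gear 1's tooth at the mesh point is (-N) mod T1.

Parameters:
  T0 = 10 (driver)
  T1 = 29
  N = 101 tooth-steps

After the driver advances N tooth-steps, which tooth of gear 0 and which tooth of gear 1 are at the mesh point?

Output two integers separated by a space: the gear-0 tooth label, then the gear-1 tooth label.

Answer: 1 15

Derivation:
Gear 0 (driver, T0=10): tooth at mesh = N mod T0
  101 = 10 * 10 + 1, so 101 mod 10 = 1
  gear 0 tooth = 1
Gear 1 (driven, T1=29): tooth at mesh = (-N) mod T1
  101 = 3 * 29 + 14, so 101 mod 29 = 14
  (-101) mod 29 = (-14) mod 29 = 29 - 14 = 15
Mesh after 101 steps: gear-0 tooth 1 meets gear-1 tooth 15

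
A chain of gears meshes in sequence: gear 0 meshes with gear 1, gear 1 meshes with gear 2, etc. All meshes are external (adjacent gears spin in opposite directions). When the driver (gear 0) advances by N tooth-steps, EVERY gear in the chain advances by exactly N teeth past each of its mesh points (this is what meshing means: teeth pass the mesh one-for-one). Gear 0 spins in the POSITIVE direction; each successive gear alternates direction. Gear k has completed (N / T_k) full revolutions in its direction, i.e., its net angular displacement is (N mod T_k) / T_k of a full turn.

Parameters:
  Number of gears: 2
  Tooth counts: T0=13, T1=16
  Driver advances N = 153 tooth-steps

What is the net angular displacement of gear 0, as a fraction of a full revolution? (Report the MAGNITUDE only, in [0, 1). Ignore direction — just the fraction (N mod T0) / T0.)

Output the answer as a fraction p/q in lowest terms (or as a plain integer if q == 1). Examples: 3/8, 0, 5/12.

Answer: 10/13

Derivation:
Chain of 2 gears, tooth counts: [13, 16]
  gear 0: T0=13, direction=positive, advance = 153 mod 13 = 10 teeth = 10/13 turn
  gear 1: T1=16, direction=negative, advance = 153 mod 16 = 9 teeth = 9/16 turn
Gear 0: 153 mod 13 = 10
Fraction = 10 / 13 = 10/13 (gcd(10,13)=1) = 10/13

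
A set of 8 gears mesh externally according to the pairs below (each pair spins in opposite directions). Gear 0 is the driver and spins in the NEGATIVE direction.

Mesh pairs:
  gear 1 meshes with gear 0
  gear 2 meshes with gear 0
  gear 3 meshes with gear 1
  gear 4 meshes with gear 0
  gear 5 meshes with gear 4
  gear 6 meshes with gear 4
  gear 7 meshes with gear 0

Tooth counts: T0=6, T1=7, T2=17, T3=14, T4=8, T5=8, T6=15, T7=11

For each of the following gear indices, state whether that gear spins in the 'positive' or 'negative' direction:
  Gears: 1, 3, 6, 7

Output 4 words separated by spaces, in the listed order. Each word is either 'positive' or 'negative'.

Gear 0 (driver): negative (depth 0)
  gear 1: meshes with gear 0 -> depth 1 -> positive (opposite of gear 0)
  gear 2: meshes with gear 0 -> depth 1 -> positive (opposite of gear 0)
  gear 3: meshes with gear 1 -> depth 2 -> negative (opposite of gear 1)
  gear 4: meshes with gear 0 -> depth 1 -> positive (opposite of gear 0)
  gear 5: meshes with gear 4 -> depth 2 -> negative (opposite of gear 4)
  gear 6: meshes with gear 4 -> depth 2 -> negative (opposite of gear 4)
  gear 7: meshes with gear 0 -> depth 1 -> positive (opposite of gear 0)
Queried indices 1, 3, 6, 7 -> positive, negative, negative, positive

Answer: positive negative negative positive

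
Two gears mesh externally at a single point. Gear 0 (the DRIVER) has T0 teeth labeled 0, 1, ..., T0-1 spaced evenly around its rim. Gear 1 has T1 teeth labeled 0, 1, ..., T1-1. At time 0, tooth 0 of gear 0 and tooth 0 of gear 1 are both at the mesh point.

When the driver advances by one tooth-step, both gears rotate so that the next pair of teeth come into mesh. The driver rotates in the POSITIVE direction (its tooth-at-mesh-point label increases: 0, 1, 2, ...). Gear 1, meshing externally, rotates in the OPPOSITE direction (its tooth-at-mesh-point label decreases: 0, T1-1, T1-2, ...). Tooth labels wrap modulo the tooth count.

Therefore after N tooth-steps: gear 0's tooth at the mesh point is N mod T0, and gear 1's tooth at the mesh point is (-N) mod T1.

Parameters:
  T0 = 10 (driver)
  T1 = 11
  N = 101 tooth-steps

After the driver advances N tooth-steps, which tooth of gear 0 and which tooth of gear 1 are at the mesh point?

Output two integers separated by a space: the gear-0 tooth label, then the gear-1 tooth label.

Gear 0 (driver, T0=10): tooth at mesh = N mod T0
  101 = 10 * 10 + 1, so 101 mod 10 = 1
  gear 0 tooth = 1
Gear 1 (driven, T1=11): tooth at mesh = (-N) mod T1
  101 = 9 * 11 + 2, so 101 mod 11 = 2
  (-101) mod 11 = (-2) mod 11 = 11 - 2 = 9
Mesh after 101 steps: gear-0 tooth 1 meets gear-1 tooth 9

Answer: 1 9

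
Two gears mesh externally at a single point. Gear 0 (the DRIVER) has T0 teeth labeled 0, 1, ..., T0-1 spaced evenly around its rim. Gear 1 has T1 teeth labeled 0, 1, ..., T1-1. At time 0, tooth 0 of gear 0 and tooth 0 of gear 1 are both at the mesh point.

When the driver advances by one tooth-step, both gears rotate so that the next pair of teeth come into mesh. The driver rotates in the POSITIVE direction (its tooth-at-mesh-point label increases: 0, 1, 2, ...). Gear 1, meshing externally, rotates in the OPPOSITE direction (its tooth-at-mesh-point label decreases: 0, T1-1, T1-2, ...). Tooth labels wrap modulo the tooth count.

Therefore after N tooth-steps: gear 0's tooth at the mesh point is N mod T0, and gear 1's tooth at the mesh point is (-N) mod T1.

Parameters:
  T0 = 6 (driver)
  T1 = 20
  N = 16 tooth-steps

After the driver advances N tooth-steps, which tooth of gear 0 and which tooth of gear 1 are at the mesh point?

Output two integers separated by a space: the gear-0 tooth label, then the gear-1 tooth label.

Answer: 4 4

Derivation:
Gear 0 (driver, T0=6): tooth at mesh = N mod T0
  16 = 2 * 6 + 4, so 16 mod 6 = 4
  gear 0 tooth = 4
Gear 1 (driven, T1=20): tooth at mesh = (-N) mod T1
  16 = 0 * 20 + 16, so 16 mod 20 = 16
  (-16) mod 20 = (-16) mod 20 = 20 - 16 = 4
Mesh after 16 steps: gear-0 tooth 4 meets gear-1 tooth 4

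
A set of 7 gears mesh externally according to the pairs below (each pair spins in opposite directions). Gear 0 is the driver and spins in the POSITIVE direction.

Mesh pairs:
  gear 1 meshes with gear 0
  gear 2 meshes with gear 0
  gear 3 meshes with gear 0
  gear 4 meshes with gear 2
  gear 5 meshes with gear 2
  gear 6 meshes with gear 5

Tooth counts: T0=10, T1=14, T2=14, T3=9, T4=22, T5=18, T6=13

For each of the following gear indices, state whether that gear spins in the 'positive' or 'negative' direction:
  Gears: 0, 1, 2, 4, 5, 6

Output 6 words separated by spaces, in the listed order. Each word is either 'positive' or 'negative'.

Gear 0 (driver): positive (depth 0)
  gear 1: meshes with gear 0 -> depth 1 -> negative (opposite of gear 0)
  gear 2: meshes with gear 0 -> depth 1 -> negative (opposite of gear 0)
  gear 3: meshes with gear 0 -> depth 1 -> negative (opposite of gear 0)
  gear 4: meshes with gear 2 -> depth 2 -> positive (opposite of gear 2)
  gear 5: meshes with gear 2 -> depth 2 -> positive (opposite of gear 2)
  gear 6: meshes with gear 5 -> depth 3 -> negative (opposite of gear 5)
Queried indices 0, 1, 2, 4, 5, 6 -> positive, negative, negative, positive, positive, negative

Answer: positive negative negative positive positive negative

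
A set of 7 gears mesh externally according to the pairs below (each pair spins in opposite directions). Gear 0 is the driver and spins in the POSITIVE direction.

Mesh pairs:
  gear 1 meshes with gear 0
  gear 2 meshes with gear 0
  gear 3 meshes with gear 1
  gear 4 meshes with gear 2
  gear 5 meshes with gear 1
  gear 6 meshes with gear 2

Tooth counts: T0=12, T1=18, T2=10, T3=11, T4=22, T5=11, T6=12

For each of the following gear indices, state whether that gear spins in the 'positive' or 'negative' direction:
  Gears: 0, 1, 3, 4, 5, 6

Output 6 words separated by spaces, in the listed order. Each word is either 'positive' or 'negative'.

Gear 0 (driver): positive (depth 0)
  gear 1: meshes with gear 0 -> depth 1 -> negative (opposite of gear 0)
  gear 2: meshes with gear 0 -> depth 1 -> negative (opposite of gear 0)
  gear 3: meshes with gear 1 -> depth 2 -> positive (opposite of gear 1)
  gear 4: meshes with gear 2 -> depth 2 -> positive (opposite of gear 2)
  gear 5: meshes with gear 1 -> depth 2 -> positive (opposite of gear 1)
  gear 6: meshes with gear 2 -> depth 2 -> positive (opposite of gear 2)
Queried indices 0, 1, 3, 4, 5, 6 -> positive, negative, positive, positive, positive, positive

Answer: positive negative positive positive positive positive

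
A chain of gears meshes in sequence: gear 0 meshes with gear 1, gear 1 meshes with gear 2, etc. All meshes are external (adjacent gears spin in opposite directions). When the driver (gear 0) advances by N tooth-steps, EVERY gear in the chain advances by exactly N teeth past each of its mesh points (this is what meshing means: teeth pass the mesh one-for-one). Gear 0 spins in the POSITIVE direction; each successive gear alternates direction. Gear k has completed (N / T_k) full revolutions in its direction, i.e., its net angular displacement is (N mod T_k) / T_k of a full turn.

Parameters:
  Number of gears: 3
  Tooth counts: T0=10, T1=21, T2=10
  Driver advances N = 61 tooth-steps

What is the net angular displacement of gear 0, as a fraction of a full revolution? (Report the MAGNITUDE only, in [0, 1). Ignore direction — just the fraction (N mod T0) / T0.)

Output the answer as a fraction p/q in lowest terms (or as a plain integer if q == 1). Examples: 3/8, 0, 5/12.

Chain of 3 gears, tooth counts: [10, 21, 10]
  gear 0: T0=10, direction=positive, advance = 61 mod 10 = 1 teeth = 1/10 turn
  gear 1: T1=21, direction=negative, advance = 61 mod 21 = 19 teeth = 19/21 turn
  gear 2: T2=10, direction=positive, advance = 61 mod 10 = 1 teeth = 1/10 turn
Gear 0: 61 mod 10 = 1
Fraction = 1 / 10 = 1/10 (gcd(1,10)=1) = 1/10

Answer: 1/10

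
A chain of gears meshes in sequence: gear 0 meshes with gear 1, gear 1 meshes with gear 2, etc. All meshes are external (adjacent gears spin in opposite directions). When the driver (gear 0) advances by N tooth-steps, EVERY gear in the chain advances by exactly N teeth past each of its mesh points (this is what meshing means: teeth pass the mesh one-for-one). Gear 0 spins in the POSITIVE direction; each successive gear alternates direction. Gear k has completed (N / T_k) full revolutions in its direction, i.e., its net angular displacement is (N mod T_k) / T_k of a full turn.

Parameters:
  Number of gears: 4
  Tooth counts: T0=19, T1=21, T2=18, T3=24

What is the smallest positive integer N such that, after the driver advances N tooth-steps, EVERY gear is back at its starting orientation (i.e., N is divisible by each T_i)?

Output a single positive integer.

Answer: 9576

Derivation:
Gear k returns to start when N is a multiple of T_k.
All gears at start simultaneously when N is a common multiple of [19, 21, 18, 24]; the smallest such N is lcm(19, 21, 18, 24).
Start: lcm = T0 = 19
Fold in T1=21: gcd(19, 21) = 1; lcm(19, 21) = 19 * 21 / 1 = 399 / 1 = 399
Fold in T2=18: gcd(399, 18) = 3; lcm(399, 18) = 399 * 18 / 3 = 7182 / 3 = 2394
Fold in T3=24: gcd(2394, 24) = 6; lcm(2394, 24) = 2394 * 24 / 6 = 57456 / 6 = 9576
Full cycle length = 9576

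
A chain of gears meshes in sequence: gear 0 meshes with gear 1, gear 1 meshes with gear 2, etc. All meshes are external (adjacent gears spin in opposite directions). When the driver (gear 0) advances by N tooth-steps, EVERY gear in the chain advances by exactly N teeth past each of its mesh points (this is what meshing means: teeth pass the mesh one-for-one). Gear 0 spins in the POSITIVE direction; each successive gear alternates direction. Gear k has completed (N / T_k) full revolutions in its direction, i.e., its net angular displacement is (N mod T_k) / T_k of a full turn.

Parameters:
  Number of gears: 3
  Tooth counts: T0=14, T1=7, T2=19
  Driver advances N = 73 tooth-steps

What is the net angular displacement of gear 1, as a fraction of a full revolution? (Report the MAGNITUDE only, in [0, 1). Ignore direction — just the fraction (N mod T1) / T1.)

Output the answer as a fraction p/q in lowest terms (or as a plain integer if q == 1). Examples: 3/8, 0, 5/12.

Answer: 3/7

Derivation:
Chain of 3 gears, tooth counts: [14, 7, 19]
  gear 0: T0=14, direction=positive, advance = 73 mod 14 = 3 teeth = 3/14 turn
  gear 1: T1=7, direction=negative, advance = 73 mod 7 = 3 teeth = 3/7 turn
  gear 2: T2=19, direction=positive, advance = 73 mod 19 = 16 teeth = 16/19 turn
Gear 1: 73 mod 7 = 3
Fraction = 3 / 7 = 3/7 (gcd(3,7)=1) = 3/7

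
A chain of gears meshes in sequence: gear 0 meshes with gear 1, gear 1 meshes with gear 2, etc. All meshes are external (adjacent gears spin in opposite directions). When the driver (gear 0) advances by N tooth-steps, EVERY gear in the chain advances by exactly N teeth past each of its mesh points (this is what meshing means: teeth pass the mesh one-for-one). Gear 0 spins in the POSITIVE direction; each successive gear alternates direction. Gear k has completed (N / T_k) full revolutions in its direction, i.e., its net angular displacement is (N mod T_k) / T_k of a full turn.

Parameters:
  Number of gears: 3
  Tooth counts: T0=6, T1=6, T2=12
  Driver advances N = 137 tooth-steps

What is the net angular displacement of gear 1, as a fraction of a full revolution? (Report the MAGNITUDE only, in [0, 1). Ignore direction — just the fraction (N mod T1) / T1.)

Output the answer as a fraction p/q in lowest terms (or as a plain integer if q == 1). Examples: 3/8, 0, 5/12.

Chain of 3 gears, tooth counts: [6, 6, 12]
  gear 0: T0=6, direction=positive, advance = 137 mod 6 = 5 teeth = 5/6 turn
  gear 1: T1=6, direction=negative, advance = 137 mod 6 = 5 teeth = 5/6 turn
  gear 2: T2=12, direction=positive, advance = 137 mod 12 = 5 teeth = 5/12 turn
Gear 1: 137 mod 6 = 5
Fraction = 5 / 6 = 5/6 (gcd(5,6)=1) = 5/6

Answer: 5/6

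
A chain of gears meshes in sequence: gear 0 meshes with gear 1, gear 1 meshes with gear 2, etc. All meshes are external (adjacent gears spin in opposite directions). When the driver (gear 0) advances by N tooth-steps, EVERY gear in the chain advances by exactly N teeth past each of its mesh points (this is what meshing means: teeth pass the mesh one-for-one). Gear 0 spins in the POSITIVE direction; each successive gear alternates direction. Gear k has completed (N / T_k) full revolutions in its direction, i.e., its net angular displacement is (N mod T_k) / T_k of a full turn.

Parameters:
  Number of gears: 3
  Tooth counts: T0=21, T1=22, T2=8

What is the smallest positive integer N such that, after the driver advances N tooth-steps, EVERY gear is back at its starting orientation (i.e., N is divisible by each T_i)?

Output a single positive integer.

Answer: 1848

Derivation:
Gear k returns to start when N is a multiple of T_k.
All gears at start simultaneously when N is a common multiple of [21, 22, 8]; the smallest such N is lcm(21, 22, 8).
Start: lcm = T0 = 21
Fold in T1=22: gcd(21, 22) = 1; lcm(21, 22) = 21 * 22 / 1 = 462 / 1 = 462
Fold in T2=8: gcd(462, 8) = 2; lcm(462, 8) = 462 * 8 / 2 = 3696 / 2 = 1848
Full cycle length = 1848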